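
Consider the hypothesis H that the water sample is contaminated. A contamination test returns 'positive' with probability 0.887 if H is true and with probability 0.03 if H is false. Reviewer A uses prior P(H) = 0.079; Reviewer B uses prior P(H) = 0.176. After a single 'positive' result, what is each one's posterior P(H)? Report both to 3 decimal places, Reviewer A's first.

The likelihood ratio for a 'positive' result is 0.887/0.03 = 29.567.
Reviewer A: prior odds 0.079/0.921 = 0.085776; posterior odds 2.5361; posterior probability 0.717.
Reviewer B: prior odds 0.176/0.824 = 0.21359; posterior odds 6.3152; posterior probability 0.863.

Reviewer A: 0.717; Reviewer B: 0.863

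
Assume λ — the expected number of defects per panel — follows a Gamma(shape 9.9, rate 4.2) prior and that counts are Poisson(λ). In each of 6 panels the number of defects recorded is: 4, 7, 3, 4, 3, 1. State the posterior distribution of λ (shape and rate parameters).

Posterior: Gamma(shape=31.9, rate=10.2)

The Poisson likelihood adds the total count to the shape and the number of exposure periods to the rate. Here ∑xᵢ = 22 and n = 6, so shape 9.9→31.9 and rate 4.2→10.2.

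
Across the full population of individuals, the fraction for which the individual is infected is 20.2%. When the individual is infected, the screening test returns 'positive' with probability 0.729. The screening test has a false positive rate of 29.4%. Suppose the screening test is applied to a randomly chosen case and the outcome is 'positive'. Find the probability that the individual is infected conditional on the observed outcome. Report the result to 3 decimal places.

Let H be the event that the individual is infected. P(H) = 0.202, so P(¬H) = 0.798. With E the 'positive' result, P(E|H) = 0.729 and P(E|¬H) = 0.294.
P(E) = 0.729·0.202 + 0.294·0.798 = 0.14726 + 0.23461 = 0.38187.
By Bayes' theorem, P(H|E) = 0.14726 / 0.38187 = 0.386.

P(H | E) ≈ 0.386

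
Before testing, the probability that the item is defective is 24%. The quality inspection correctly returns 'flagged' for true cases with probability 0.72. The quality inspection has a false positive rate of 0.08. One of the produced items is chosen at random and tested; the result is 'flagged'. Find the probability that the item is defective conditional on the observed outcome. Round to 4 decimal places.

P(H | E) ≈ 0.7397

Write H for 'the item is defective'. Prior odds H:¬H = 0.24/0.76 = 0.31579. For the 'flagged' outcome, the likelihood ratio is 0.72/0.08 = 9.0000.
Posterior odds = 0.31579 × 9.0000 = 2.8421, so P(H|E) = 2.8421/(1+2.8421) = 0.7397.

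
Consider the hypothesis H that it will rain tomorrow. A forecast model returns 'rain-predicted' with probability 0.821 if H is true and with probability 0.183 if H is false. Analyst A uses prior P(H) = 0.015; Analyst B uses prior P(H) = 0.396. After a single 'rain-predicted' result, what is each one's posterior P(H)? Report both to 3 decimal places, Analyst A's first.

The likelihood ratio for a 'rain-predicted' result is 0.821/0.183 = 4.4863.
Analyst A: prior odds 0.015/0.985 = 0.015228; posterior odds 0.068320; posterior probability 0.064.
Analyst B: prior odds 0.396/0.604 = 0.65563; posterior odds 2.9414; posterior probability 0.746.

Analyst A: 0.064; Analyst B: 0.746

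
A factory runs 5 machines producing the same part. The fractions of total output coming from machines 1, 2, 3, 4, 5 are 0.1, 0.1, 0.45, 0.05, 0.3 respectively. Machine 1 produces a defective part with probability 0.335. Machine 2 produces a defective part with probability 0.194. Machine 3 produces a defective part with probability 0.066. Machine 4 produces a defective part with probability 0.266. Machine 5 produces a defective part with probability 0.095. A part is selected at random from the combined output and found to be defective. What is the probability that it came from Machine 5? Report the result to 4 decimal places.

Posterior probability ≈ 0.2291

P(defective|M1) = 0.335; P(defective|M2) = 0.194; P(defective|M3) = 0.066; P(defective|M4) = 0.266; P(defective|M5) = 0.095.
Prior × likelihood for each source: 0.1·0.335=0.03350, 0.1·0.194=0.01940, 0.45·0.066=0.02970, 0.05·0.266=0.01330, 0.3·0.095=0.02850. Summing gives P(defective) = 0.12440.
P(Machine 5 | defective) = 0.02850 / 0.12440 = 0.2291.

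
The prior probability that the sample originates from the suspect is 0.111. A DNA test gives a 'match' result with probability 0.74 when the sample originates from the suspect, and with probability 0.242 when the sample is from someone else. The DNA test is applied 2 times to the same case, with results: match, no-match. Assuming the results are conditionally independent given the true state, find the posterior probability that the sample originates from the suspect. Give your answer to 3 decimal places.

Posterior P(H) ≈ 0.116

Let H be the event that the sample originates from the suspect; start with P(H) = 0.111. P('match'|H) = 0.74, P('match'|¬H) = 0.242.
Update on result 1 ('match'): P(H) ← 0.74·0.1110 / (0.74·0.1110 + 0.242·0.8890) = 0.082140/0.29728 = 0.2763.
Update on result 2 ('no-match'): P(H) ← 0.26·0.2763 / (0.26·0.2763 + 0.758·0.7237) = 0.071840/0.62040 = 0.1158.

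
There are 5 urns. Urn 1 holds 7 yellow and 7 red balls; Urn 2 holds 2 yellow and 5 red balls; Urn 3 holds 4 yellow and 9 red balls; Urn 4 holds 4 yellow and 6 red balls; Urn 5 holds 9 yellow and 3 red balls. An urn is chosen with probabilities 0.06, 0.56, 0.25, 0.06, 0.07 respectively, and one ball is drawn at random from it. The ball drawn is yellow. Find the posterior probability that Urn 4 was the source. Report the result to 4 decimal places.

P(yellow|Urn 1) = 0.5; P(yellow|Urn 2) = 0.2857; P(yellow|Urn 3) = 0.3077; P(yellow|Urn 4) = 0.4; P(yellow|Urn 5) = 0.75.
Prior × likelihood for each source: 0.06·0.5=0.03000, 0.56·0.2857=0.1600, 0.25·0.3077=0.07692, 0.06·0.4=0.02400, 0.07·0.75=0.05250. Summing gives P(yellow) = 0.34342.
P(Urn 4 | yellow) = 0.02400 / 0.34342 = 0.0699.

Posterior probability ≈ 0.0699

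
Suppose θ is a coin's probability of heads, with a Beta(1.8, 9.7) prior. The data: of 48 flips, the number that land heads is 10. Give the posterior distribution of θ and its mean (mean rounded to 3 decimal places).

Observing 10 successes and 38 failures updates Beta(1.8, 9.7) by adding the success and failure counts to the two shape parameters: α = 1.8+10 = 11.8, β = 9.7+38 = 47.7.
Posterior mean = α/(α+β) = 11.8/59.5 = 0.198.

Posterior: Beta(11.8, 47.7); mean ≈ 0.198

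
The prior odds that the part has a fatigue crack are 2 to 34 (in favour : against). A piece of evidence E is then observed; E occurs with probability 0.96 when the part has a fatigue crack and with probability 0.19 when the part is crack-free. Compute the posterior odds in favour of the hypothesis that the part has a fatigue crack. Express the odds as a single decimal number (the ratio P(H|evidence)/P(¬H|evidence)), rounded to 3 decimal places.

Posterior odds ≈ 0.297

Prior odds = 2/34 = 0.058824.
Likelihood ratio for E = 0.96/0.19 = 5.0526.
Posterior odds = prior odds × LR = 0.29721.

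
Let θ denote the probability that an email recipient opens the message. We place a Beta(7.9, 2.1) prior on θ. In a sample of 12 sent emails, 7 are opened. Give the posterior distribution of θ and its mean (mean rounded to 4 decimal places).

Posterior: Beta(14.9, 7.1); mean ≈ 0.6773

Observing 7 successes and 5 failures updates Beta(7.9, 2.1) by adding the success and failure counts to the two shape parameters: α = 7.9+7 = 14.9, β = 2.1+5 = 7.1.
E[θ | data] = 14.9/(14.9+7.1) = 0.6773.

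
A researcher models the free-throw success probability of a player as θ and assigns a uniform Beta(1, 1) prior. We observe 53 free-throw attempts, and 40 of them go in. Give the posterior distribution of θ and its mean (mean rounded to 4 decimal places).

Posterior: Beta(41, 14); mean ≈ 0.7455

Observing 40 successes and 13 failures updates Beta(1, 1) by adding the success and failure counts to the two shape parameters: α = 1+40 = 41, β = 1+13 = 14.
E[θ | data] = 41/(41+14) = 0.7455.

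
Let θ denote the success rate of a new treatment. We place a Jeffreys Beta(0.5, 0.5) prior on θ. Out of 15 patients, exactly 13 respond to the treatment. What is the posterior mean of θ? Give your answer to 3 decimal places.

Posterior mean ≈ 0.844

The binomial likelihood is conjugate to the Beta prior: with 13 successes and 2 failures, the posterior is Beta(0.5+13, 0.5+2) = Beta(13.5, 2.5).
Posterior mean = α/(α+β) = 13.5/16 = 0.844.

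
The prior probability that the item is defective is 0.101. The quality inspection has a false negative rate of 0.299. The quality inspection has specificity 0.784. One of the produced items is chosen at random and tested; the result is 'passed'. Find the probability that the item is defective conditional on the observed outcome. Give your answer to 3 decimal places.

Let H be the event that the item is defective. P(H) = 0.101, so P(¬H) = 0.899. With E the 'passed' result, P(E|H) = 0.299 and P(E|¬H) = 0.784.
P(E) = 0.299·0.101 + 0.784·0.899 = 0.030199 + 0.70482 = 0.73501.
By Bayes' theorem, P(H|E) = 0.030199 / 0.73501 = 0.041.

P(H | E) ≈ 0.041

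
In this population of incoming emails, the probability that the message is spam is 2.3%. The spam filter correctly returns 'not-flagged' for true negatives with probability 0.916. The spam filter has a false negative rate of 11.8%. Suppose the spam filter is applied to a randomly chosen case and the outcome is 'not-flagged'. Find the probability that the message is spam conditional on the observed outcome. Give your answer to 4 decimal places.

P(H | E) ≈ 0.0030

Write H for 'the message is spam'. Prior odds H:¬H = 0.023/0.977 = 0.023541. For the 'not-flagged' outcome, the likelihood ratio is 0.118/0.916 = 0.12882.
Posterior odds = 0.023541 × 0.12882 = 0.0030326, so P(H|E) = 0.0030326/(1+0.0030326) = 0.0030.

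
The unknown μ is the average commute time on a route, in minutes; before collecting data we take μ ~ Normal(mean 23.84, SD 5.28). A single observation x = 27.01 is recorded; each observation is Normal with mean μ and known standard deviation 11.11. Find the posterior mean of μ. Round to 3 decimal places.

Posterior mean ≈ 24.424

Prior precision 1/τ₀² = 1/5.28² = 0.0358701; data precision n/σ² = 1/11.11² = 0.00810162.
Posterior precision = 0.0358701 + 0.00810162 = 0.0439717.
Posterior mean = (0.0358701·23.84 + 0.00810162·27.01) / 0.0439717 = 24.424.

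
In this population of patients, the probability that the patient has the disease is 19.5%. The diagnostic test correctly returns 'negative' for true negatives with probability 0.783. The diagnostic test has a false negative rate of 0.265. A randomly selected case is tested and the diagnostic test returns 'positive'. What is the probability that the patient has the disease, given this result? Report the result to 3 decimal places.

Write H for 'the patient has the disease'. Prior odds H:¬H = 0.195/0.805 = 0.24224. For the 'positive' outcome, the likelihood ratio is 0.735/0.217 = 3.3871.
Posterior odds = 0.24224 × 3.3871 = 0.82048, so P(H|E) = 0.82048/(1+0.82048) = 0.451.

P(H | E) ≈ 0.451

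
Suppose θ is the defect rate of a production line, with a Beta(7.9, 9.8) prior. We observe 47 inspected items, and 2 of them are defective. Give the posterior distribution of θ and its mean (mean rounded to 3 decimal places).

Observing 2 successes and 45 failures updates Beta(7.9, 9.8) by adding the success and failure counts to the two shape parameters: α = 7.9+2 = 9.9, β = 9.8+45 = 54.8.
Posterior mean = α/(α+β) = 9.9/64.7 = 0.153.

Posterior: Beta(9.9, 54.8); mean ≈ 0.153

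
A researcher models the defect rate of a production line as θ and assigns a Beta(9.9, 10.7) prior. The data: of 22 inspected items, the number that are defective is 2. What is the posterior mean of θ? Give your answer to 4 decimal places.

Observing 2 successes and 20 failures updates Beta(9.9, 10.7) by adding the success and failure counts to the two shape parameters: α = 9.9+2 = 11.9, β = 10.7+20 = 30.7.
E[θ | data] = 11.9/(11.9+30.7) = 0.2793.

Posterior mean ≈ 0.2793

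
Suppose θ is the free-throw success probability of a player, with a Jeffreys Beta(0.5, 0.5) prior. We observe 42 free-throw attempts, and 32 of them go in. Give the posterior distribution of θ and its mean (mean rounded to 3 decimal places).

Observing 32 successes and 10 failures updates Beta(0.5, 0.5) by adding the success and failure counts to the two shape parameters: α = 0.5+32 = 32.5, β = 0.5+10 = 10.5.
E[θ | data] = 32.5/(32.5+10.5) = 0.756.

Posterior: Beta(32.5, 10.5); mean ≈ 0.756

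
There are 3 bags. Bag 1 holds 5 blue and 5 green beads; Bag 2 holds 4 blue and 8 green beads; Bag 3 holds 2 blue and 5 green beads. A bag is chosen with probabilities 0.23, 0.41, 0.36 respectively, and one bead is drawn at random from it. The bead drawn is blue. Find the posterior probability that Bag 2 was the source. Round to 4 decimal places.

P(blue|Bag 1) = 0.5; P(blue|Bag 2) = 0.3333; P(blue|Bag 3) = 0.2857.
Prior × likelihood for each source: 0.23·0.5=0.1150, 0.41·0.3333=0.1367, 0.36·0.2857=0.1029. Summing gives P(blue) = 0.35452.
P(Bag 2 | blue) = 0.1367 / 0.35452 = 0.3855.

Posterior probability ≈ 0.3855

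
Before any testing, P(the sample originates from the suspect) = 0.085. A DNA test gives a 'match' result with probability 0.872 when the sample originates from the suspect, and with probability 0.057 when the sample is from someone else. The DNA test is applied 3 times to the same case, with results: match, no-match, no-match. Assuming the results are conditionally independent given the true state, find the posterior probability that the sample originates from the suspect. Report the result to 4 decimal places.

Let H be the event that the sample originates from the suspect; start with P(H) = 0.085. P('match'|H) = 0.872, P('match'|¬H) = 0.057.
Update on result 1 ('match'): P(H) ← 0.872·0.0850 / (0.872·0.0850 + 0.057·0.9150) = 0.074120/0.12628 = 0.5870.
Update on result 2 ('no-match'): P(H) ← 0.128·0.5870 / (0.128·0.5870 + 0.943·0.4130) = 0.075133/0.46462 = 0.1617.
Update on result 3 ('no-match'): P(H) ← 0.128·0.1617 / (0.128·0.1617 + 0.943·0.8383) = 0.020699/0.81121 = 0.0255.

Posterior P(H) ≈ 0.0255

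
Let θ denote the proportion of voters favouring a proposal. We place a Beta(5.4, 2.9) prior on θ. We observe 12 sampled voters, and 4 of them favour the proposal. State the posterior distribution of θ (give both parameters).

Posterior: Beta(9.4, 10.9)

Observing 4 successes and 8 failures updates Beta(5.4, 2.9) by adding the success and failure counts to the two shape parameters: α = 5.4+4 = 9.4, β = 2.9+8 = 10.9.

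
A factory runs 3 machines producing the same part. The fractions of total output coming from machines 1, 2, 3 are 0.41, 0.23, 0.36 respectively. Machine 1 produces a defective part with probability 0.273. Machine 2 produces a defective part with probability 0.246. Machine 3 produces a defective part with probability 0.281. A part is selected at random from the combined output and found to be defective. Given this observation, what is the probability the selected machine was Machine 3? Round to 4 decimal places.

Posterior probability ≈ 0.3751

P(defective|M1) = 0.273; P(defective|M2) = 0.246; P(defective|M3) = 0.281.
Prior × likelihood for each source: 0.41·0.273=0.1119, 0.23·0.246=0.05658, 0.36·0.281=0.1012. Summing gives P(defective) = 0.26967.
P(Machine 3 | defective) = 0.1012 / 0.26967 = 0.3751.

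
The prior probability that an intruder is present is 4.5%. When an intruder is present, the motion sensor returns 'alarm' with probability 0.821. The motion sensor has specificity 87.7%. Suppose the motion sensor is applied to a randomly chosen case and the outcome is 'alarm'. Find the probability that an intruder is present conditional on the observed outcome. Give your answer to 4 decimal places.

P(H | E) ≈ 0.2393

Let H be the event that an intruder is present. P(H) = 0.045, so P(¬H) = 0.955. With E the 'alarm' result, P(E|H) = 0.821 and P(E|¬H) = 0.123.
P(E) = 0.821·0.045 + 0.123·0.955 = 0.036945 + 0.11746 = 0.15441.
By Bayes' theorem, P(H|E) = 0.036945 / 0.15441 = 0.2393.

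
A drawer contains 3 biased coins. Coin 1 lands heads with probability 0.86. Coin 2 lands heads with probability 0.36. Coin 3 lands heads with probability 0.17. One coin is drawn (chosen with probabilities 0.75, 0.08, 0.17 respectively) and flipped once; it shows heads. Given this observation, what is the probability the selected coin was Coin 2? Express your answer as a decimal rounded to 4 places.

Tabulate prior·likelihood by source: [1] prior 0.75, lik 0.86, product 0.6450; [2] prior 0.08, lik 0.36, product 0.02880; [3] prior 0.17, lik 0.17, product 0.02890.
Normalizing constant = 0.70270; the posterior for Coin 2 is its product over the sum, 0.02880/0.70270 = 0.0410.

Posterior probability ≈ 0.0410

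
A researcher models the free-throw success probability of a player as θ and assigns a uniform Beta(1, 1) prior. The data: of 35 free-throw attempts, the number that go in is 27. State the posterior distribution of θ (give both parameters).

Posterior: Beta(28, 9)

The binomial likelihood is conjugate to the Beta prior: with 27 successes and 8 failures, the posterior is Beta(1+27, 1+8) = Beta(28, 9).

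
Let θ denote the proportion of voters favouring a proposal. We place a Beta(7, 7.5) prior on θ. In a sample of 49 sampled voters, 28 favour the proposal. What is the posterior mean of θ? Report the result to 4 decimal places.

Posterior mean ≈ 0.5512

Observing 28 successes and 21 failures updates Beta(7, 7.5) by adding the success and failure counts to the two shape parameters: α = 7+28 = 35, β = 7.5+21 = 28.5.
E[θ | data] = 35/(35+28.5) = 0.5512.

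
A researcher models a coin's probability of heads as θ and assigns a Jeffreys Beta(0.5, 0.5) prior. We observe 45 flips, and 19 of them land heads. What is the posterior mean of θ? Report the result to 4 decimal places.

Posterior mean ≈ 0.4239

Observing 19 successes and 26 failures updates Beta(0.5, 0.5) by adding the success and failure counts to the two shape parameters: α = 0.5+19 = 19.5, β = 0.5+26 = 26.5.
E[θ | data] = 19.5/(19.5+26.5) = 0.4239.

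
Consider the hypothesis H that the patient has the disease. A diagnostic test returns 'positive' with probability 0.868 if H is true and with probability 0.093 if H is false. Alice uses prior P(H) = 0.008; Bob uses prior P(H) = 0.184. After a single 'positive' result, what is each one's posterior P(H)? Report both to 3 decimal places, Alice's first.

P('+'|H) = 0.868, P('+'|¬H) = 0.093.
Alice: numerator 0.868·0.008 = 0.0069440; evidence = 0.0069440+0.093·0.992 = 0.099200; posterior = 0.070.
Bob: numerator 0.868·0.184 = 0.15971; evidence = 0.15971+0.093·0.816 = 0.23560; posterior = 0.678.

Alice: 0.070; Bob: 0.678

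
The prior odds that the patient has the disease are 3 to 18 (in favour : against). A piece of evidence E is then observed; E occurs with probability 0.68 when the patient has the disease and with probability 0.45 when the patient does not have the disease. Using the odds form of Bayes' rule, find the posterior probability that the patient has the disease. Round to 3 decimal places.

Prior odds = 3/18 = 0.16667. In log-odds, ln(0.16667) = -1.7918.
Add log likelihood ratio: ln(1.5111) = 0.41285.
Posterior log-odds = -1.3789, so posterior odds = exp(-1.3789) = 0.25185. Converting, P(H|E) = 0.25185/1.2519 = 0.201.

Posterior probability ≈ 0.201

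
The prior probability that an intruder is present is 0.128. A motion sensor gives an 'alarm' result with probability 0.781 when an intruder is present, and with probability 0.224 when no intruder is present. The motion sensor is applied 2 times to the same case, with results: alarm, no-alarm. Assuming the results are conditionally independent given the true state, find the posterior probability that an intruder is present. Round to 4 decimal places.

Let H be the event that an intruder is present; start with P(H) = 0.128. P('alarm'|H) = 0.781, P('alarm'|¬H) = 0.224.
Update on result 1 ('alarm'): P(H) ← 0.781·0.1280 / (0.781·0.1280 + 0.224·0.8720) = 0.099968/0.29530 = 0.3385.
Update on result 2 ('no-alarm'): P(H) ← 0.219·0.3385 / (0.219·0.3385 + 0.776·0.6615) = 0.074139/0.58744 = 0.1262.

Posterior P(H) ≈ 0.1262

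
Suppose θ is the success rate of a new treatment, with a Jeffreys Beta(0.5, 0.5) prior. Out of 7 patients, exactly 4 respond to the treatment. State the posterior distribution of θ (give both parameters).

Posterior: Beta(4.5, 3.5)

The binomial likelihood is conjugate to the Beta prior: with 4 successes and 3 failures, the posterior is Beta(0.5+4, 0.5+3) = Beta(4.5, 3.5).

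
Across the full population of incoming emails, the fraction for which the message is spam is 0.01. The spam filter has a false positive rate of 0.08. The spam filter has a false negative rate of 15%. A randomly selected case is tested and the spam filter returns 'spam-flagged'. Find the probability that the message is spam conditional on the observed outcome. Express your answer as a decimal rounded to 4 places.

Let H be the event that the message is spam. P(H) = 0.01, so P(¬H) = 0.99. With E the 'spam-flagged' result, P(E|H) = 0.85 and P(E|¬H) = 0.08.
P(E) = 0.85·0.01 + 0.08·0.99 = 0.0085000 + 0.079200 = 0.087700.
By Bayes' theorem, P(H|E) = 0.0085000 / 0.087700 = 0.0969.

P(H | E) ≈ 0.0969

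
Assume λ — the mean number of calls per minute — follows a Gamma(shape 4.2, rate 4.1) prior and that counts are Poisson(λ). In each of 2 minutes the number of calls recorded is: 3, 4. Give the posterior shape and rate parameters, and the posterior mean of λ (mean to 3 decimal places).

Total count ∑xᵢ = 7 over n = 2 minutes.
Gamma is conjugate to the Poisson likelihood: posterior is Gamma(shape = 4.2+7 = 11.2, rate = 4.1+2 = 6.1).
Posterior mean = shape/rate = 11.2/6.1 = 1.836.

Posterior: Gamma(shape=11.2, rate=6.1); mean ≈ 1.836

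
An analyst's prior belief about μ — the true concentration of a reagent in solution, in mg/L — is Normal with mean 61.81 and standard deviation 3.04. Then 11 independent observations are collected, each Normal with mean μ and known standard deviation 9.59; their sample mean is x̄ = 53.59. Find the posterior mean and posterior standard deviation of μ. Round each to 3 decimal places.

Posterior mean ≈ 57.494; posterior SD ≈ 2.095

Prior precision 1/τ₀² = 1/3.04² = 0.108206; data precision n/σ² = 11/9.59² = 0.119607.
Posterior precision = 0.108206 + 0.119607 = 0.227813, giving posterior SD = 1/√0.227813 = 2.095.
Posterior mean = (0.108206·61.81 + 0.119607·53.59) / 0.227813 = 57.494.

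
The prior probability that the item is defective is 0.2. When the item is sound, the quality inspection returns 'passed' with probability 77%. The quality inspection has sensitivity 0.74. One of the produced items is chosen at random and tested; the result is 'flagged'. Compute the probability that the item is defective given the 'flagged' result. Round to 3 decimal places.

P(H | E) ≈ 0.446

Let H be the event that the item is defective. P(H) = 0.2, so P(¬H) = 0.8. With E the 'flagged' result, P(E|H) = 0.74 and P(E|¬H) = 0.23.
P(E) = 0.74·0.2 + 0.23·0.8 = 0.14800 + 0.18400 = 0.33200.
By Bayes' theorem, P(H|E) = 0.14800 / 0.33200 = 0.446.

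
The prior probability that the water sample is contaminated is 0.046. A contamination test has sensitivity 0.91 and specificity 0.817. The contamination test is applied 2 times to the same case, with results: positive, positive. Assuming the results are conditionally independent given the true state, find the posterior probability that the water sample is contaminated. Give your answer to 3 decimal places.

Let H be the event that the water sample is contaminated; start with P(H) = 0.046. P('positive'|H) = 0.91, P('positive'|¬H) = 0.183.
Update on result 1 ('positive'): P(H) ← 0.91·0.0460 / (0.91·0.0460 + 0.183·0.9540) = 0.041860/0.21644 = 0.1934.
Update on result 2 ('positive'): P(H) ← 0.91·0.1934 / (0.91·0.1934 + 0.183·0.8066) = 0.17599/0.32360 = 0.5439.

Posterior P(H) ≈ 0.544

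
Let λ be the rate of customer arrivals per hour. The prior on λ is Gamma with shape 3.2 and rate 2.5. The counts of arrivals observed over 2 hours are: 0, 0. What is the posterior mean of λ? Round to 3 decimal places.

Total count ∑xᵢ = 0 over n = 2 hours.
Gamma is conjugate to the Poisson likelihood: posterior is Gamma(shape = 3.2+0 = 3.2, rate = 2.5+2 = 4.5).
E[λ | data] = 3.2/4.5 = 0.711.

Posterior mean ≈ 0.711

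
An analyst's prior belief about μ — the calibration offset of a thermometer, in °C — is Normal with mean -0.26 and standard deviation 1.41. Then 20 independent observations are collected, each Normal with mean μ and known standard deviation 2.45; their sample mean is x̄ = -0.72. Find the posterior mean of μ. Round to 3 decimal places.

Prior precision 1/τ₀² = 1/1.41² = 0.502993; data precision n/σ² = 20/2.45² = 3.33195.
Posterior precision = 0.502993 + 3.33195 = 3.83494.
Posterior mean = (0.502993·-0.26 + 3.33195·-0.72) / 3.83494 = -0.660.

Posterior mean ≈ -0.660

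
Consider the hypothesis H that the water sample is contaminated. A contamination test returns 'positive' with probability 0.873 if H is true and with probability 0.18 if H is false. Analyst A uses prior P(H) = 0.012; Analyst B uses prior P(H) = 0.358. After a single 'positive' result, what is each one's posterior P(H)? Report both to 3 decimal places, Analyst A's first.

P('+'|H) = 0.873, P('+'|¬H) = 0.18.
Analyst A: numerator 0.873·0.012 = 0.010476; evidence = 0.010476+0.18·0.988 = 0.18832; posterior = 0.056.
Analyst B: numerator 0.873·0.358 = 0.31253; evidence = 0.31253+0.18·0.642 = 0.42809; posterior = 0.730.

Analyst A: 0.056; Analyst B: 0.730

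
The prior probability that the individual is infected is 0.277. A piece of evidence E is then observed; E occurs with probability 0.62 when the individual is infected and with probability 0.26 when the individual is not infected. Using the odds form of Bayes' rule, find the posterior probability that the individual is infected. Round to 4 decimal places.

Posterior probability ≈ 0.4774

Prior odds = 0.277/(1−0.277) = 0.38313. In log-odds, ln(0.38313) = -0.95939.
Add log likelihood ratio: ln(2.3846) = 0.86904.
Posterior log-odds = -0.090354, so posterior odds = exp(-0.090354) = 0.91361. Converting, P(H|E) = 0.91361/1.9136 = 0.4774.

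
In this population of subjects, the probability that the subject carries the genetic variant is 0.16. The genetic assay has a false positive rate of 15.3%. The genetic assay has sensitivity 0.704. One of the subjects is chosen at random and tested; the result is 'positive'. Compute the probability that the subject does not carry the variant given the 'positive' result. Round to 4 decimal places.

Write H for 'the subject carries the genetic variant'. Prior odds H:¬H = 0.16/0.84 = 0.19048. For the 'positive' outcome, the likelihood ratio is 0.704/0.153 = 4.6013.
Posterior odds = 0.19048 × 4.6013 = 0.87644, so P(H|E) = 0.87644/(1+0.87644) = 0.4671. Then P(¬H|E) = 1 − 0.4671 = 0.5329.

P(¬H | E) ≈ 0.5329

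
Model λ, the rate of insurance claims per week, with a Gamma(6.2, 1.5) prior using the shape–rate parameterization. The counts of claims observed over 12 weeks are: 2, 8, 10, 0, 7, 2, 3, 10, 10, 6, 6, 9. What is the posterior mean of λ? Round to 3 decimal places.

Total count ∑xᵢ = 73 over n = 12 weeks.
Gamma is conjugate to the Poisson likelihood: posterior is Gamma(shape = 6.2+73 = 79.2, rate = 1.5+12 = 13.5).
E[λ | data] = 79.2/13.5 = 5.867.

Posterior mean ≈ 5.867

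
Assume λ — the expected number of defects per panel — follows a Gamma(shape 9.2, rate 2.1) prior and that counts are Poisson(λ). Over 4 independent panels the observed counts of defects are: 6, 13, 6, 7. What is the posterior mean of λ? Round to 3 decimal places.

Total count ∑xᵢ = 32 over n = 4 panels.
Gamma is conjugate to the Poisson likelihood: posterior is Gamma(shape = 9.2+32 = 41.2, rate = 2.1+4 = 6.1).
E[λ | data] = 41.2/6.1 = 6.754.

Posterior mean ≈ 6.754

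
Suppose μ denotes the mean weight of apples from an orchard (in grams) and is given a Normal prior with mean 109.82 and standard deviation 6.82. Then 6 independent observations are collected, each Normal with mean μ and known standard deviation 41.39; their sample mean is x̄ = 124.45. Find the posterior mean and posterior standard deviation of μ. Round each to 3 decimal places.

Posterior mean ≈ 111.869; posterior SD ≈ 6.324

Prior precision 1/τ₀² = 1/6.82² = 0.0214996; data precision n/σ² = 6/41.39² = 0.00350236.
Posterior precision = 0.0214996 + 0.00350236 = 0.0250020, giving posterior SD = 1/√0.0250020 = 6.324.
Posterior mean = (0.0214996·109.82 + 0.00350236·124.45) / 0.0250020 = 111.869.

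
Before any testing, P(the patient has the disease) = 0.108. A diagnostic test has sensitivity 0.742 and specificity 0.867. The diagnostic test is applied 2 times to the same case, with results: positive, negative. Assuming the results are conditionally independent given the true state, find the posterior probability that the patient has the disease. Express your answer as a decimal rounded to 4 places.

With H the event that the patient has the disease, the joint likelihood of the observed sequence is P(data|H) = 0.742·0.258 = 0.19144 and P(data|¬H) = 0.133·0.867 = 0.11531.
Bayes: P(H|data) = 0.108·0.19144 / (0.108·0.19144 + 0.892·0.11531) = 0.020675/0.12353 = 0.1674.

Posterior P(H) ≈ 0.1674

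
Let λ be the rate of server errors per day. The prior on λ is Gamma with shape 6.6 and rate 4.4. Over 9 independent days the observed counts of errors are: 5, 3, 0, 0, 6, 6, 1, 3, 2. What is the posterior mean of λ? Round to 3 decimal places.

Posterior mean ≈ 2.433

The Poisson likelihood adds the total count to the shape and the number of exposure periods to the rate. Here ∑xᵢ = 26 and n = 9, so shape 6.6→32.6 and rate 4.4→13.4.
Posterior mean = shape/rate = 32.6/13.4 = 2.433.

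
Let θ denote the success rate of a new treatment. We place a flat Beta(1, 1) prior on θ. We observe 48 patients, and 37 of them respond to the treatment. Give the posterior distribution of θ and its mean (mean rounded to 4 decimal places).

Observing 37 successes and 11 failures updates Beta(1, 1) by adding the success and failure counts to the two shape parameters: α = 1+37 = 38, β = 1+11 = 12.
E[θ | data] = 38/(38+12) = 0.7600.

Posterior: Beta(38, 12); mean ≈ 0.7600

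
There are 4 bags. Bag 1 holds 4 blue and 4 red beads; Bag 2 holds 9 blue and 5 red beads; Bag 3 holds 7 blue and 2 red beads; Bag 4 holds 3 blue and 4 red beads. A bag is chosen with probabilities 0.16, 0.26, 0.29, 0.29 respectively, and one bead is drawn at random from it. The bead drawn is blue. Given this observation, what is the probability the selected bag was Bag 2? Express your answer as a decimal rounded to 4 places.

Posterior probability ≈ 0.2800

Tabulate prior·likelihood by source: [1] prior 0.16, lik 0.5, product 0.08000; [2] prior 0.26, lik 0.6429, product 0.1671; [3] prior 0.29, lik 0.7778, product 0.2256; [4] prior 0.29, lik 0.4286, product 0.1243.
Normalizing constant = 0.59698; the posterior for Bag 2 is its product over the sum, 0.1671/0.59698 = 0.2800.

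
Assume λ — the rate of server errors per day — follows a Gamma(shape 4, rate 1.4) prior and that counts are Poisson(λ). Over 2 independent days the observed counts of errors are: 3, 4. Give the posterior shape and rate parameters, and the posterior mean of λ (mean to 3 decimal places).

Posterior: Gamma(shape=11, rate=3.4); mean ≈ 3.235

The Poisson likelihood adds the total count to the shape and the number of exposure periods to the rate. Here ∑xᵢ = 7 and n = 2, so shape 4→11 and rate 1.4→3.4.
E[λ | data] = 11/3.4 = 3.235.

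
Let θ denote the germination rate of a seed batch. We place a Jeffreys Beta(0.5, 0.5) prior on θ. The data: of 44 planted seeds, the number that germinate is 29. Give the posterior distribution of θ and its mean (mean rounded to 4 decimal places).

Posterior: Beta(29.5, 15.5); mean ≈ 0.6556

Observing 29 successes and 15 failures updates Beta(0.5, 0.5) by adding the success and failure counts to the two shape parameters: α = 0.5+29 = 29.5, β = 0.5+15 = 15.5.
E[θ | data] = 29.5/(29.5+15.5) = 0.6556.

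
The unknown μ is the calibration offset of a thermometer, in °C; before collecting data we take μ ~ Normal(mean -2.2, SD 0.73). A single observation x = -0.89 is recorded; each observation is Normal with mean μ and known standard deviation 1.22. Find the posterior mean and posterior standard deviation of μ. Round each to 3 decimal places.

Prior precision 1/τ₀² = 1/0.73² = 1.87652; data precision n/σ² = 1/1.22² = 0.671862.
Posterior precision = 1.87652 + 0.671862 = 2.54839, giving posterior SD = 1/√2.54839 = 0.626.
Posterior mean = (1.87652·-2.2 + 0.671862·-0.89) / 2.54839 = -1.855.

Posterior mean ≈ -1.855; posterior SD ≈ 0.626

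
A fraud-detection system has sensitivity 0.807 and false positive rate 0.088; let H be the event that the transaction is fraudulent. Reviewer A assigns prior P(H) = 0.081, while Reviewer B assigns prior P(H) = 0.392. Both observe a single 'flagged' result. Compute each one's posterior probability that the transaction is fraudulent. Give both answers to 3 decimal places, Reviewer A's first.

Reviewer A: 0.447; Reviewer B: 0.855

The likelihood ratio for a 'flagged' result is 0.807/0.088 = 9.1705.
Reviewer A: prior odds 0.081/0.919 = 0.088139; posterior odds 0.80828; posterior probability 0.447.
Reviewer B: prior odds 0.392/0.608 = 0.64474; posterior odds 5.9125; posterior probability 0.855.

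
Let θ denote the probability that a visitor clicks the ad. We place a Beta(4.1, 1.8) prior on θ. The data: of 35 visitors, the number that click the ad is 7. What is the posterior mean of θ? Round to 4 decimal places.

Posterior mean ≈ 0.2714

Observing 7 successes and 28 failures updates Beta(4.1, 1.8) by adding the success and failure counts to the two shape parameters: α = 4.1+7 = 11.1, β = 1.8+28 = 29.8.
Posterior mean = α/(α+β) = 11.1/40.9 = 0.2714.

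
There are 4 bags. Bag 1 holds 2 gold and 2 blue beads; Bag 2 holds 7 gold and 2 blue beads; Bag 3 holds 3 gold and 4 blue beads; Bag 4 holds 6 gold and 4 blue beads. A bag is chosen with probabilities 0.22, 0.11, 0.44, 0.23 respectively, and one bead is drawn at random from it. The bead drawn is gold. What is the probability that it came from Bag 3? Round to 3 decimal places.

P(gold|Bag 1) = 0.5; P(gold|Bag 2) = 0.7778; P(gold|Bag 3) = 0.4286; P(gold|Bag 4) = 0.6.
Prior × likelihood for each source: 0.22·0.5=0.1100, 0.11·0.7778=0.08556, 0.44·0.4286=0.1886, 0.23·0.6=0.1380. Summing gives P(gold) = 0.52213.
P(Bag 3 | gold) = 0.1886 / 0.52213 = 0.361.

Posterior probability ≈ 0.361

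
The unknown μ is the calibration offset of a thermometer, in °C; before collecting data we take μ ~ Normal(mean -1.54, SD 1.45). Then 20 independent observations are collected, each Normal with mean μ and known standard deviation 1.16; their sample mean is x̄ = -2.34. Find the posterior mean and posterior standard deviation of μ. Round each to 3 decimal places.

With known σ, the Normal prior is conjugate. Weight on the data is w = (n/σ²)/(n/σ² + 1/τ₀²) = 14.8633/(14.8633+0.475624) = 0.96899.
Posterior mean = w·x̄ + (1−w)·μ₀ = 0.96899·-2.34 + 0.031008·-1.54 = -2.315. Posterior variance = 1/(14.8633+0.475624) = 0.0651938, so SD = 0.255.

Posterior mean ≈ -2.315; posterior SD ≈ 0.255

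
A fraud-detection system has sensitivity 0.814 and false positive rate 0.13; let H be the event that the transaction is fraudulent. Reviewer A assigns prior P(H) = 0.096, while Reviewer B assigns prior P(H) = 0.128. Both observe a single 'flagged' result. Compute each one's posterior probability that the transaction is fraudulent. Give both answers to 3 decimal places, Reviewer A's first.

Reviewer A: 0.399; Reviewer B: 0.479

P('+'|H) = 0.814, P('+'|¬H) = 0.13.
Reviewer A: numerator 0.814·0.096 = 0.078144; evidence = 0.078144+0.13·0.904 = 0.19566; posterior = 0.399.
Reviewer B: numerator 0.814·0.128 = 0.10419; evidence = 0.10419+0.13·0.872 = 0.21755; posterior = 0.479.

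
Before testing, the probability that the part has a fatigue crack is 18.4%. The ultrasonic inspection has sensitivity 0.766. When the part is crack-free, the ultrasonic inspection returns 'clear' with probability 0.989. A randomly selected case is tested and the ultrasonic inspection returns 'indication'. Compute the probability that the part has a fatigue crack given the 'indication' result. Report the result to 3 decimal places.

P(H | E) ≈ 0.940

Let H be the event that the part has a fatigue crack. P(H) = 0.184, so P(¬H) = 0.816. With E the 'indication' result, P(E|H) = 0.766 and P(E|¬H) = 0.011.
P(E) = 0.766·0.184 + 0.011·0.816 = 0.14094 + 0.0089760 = 0.14992.
By Bayes' theorem, P(H|E) = 0.14094 / 0.14992 = 0.940.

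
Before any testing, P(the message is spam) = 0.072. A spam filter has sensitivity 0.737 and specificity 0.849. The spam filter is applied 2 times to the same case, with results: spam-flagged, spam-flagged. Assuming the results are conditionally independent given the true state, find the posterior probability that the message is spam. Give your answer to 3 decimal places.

Let H be the event that the message is spam; start with P(H) = 0.072. P('spam-flagged'|H) = 0.737, P('spam-flagged'|¬H) = 0.151.
Update on result 1 ('spam-flagged'): P(H) ← 0.737·0.0720 / (0.737·0.0720 + 0.151·0.9280) = 0.053064/0.19319 = 0.2747.
Update on result 2 ('spam-flagged'): P(H) ← 0.737·0.2747 / (0.737·0.2747 + 0.151·0.7253) = 0.20243/0.31196 = 0.6489.

Posterior P(H) ≈ 0.649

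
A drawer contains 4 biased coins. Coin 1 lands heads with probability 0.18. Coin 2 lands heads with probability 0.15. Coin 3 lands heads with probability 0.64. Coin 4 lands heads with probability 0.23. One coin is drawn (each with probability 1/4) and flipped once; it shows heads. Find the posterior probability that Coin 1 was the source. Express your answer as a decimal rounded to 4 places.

Posterior probability ≈ 0.1500

Tabulate prior·likelihood by source: [1] prior 0.25, lik 0.18, product 0.04500; [2] prior 0.25, lik 0.15, product 0.03750; [3] prior 0.25, lik 0.64, product 0.1600; [4] prior 0.25, lik 0.23, product 0.05750.
Normalizing constant = 0.30000; the posterior for Coin 1 is its product over the sum, 0.04500/0.30000 = 0.1500.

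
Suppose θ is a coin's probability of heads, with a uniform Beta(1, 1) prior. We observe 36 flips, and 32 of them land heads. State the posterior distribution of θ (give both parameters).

Posterior: Beta(33, 5)

Observing 32 successes and 4 failures updates Beta(1, 1) by adding the success and failure counts to the two shape parameters: α = 1+32 = 33, β = 1+4 = 5.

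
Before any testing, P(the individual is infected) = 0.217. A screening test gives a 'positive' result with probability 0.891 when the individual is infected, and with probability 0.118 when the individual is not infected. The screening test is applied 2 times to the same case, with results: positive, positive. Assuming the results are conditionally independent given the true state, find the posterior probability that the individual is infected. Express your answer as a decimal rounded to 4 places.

Posterior P(H) ≈ 0.9405

Let H be the event that the individual is infected; start with P(H) = 0.217. P('positive'|H) = 0.891, P('positive'|¬H) = 0.118.
Update on result 1 ('positive'): P(H) ← 0.891·0.2170 / (0.891·0.2170 + 0.118·0.7830) = 0.19335/0.28574 = 0.6767.
Update on result 2 ('positive'): P(H) ← 0.891·0.6767 / (0.891·0.6767 + 0.118·0.3233) = 0.60290/0.64105 = 0.9405.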